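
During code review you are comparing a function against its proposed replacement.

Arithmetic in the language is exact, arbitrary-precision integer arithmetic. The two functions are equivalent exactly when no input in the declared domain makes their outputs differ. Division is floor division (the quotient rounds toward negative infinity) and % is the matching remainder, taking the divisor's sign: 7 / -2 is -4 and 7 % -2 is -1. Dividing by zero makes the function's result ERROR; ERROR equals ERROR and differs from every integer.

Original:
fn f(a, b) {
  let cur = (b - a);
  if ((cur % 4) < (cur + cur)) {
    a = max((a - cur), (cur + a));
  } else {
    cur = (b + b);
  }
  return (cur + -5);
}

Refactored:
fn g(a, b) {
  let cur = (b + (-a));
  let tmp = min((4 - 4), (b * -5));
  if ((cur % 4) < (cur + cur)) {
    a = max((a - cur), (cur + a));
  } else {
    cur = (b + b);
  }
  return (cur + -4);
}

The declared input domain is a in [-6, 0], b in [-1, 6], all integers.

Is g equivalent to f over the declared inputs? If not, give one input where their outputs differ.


Consider the input a=-6, b=-1.
f: cur = 5; ((cur % 4) < (cur + cur)) -> true; a = -1; return 0
g: cur = 5; tmp = 0; ((cur % 4) < (cur + cur)) -> true; a = -1; return 1
0 and 1 differ, so these are not the same function on this domain.
verdict: not equivalent; witness: a=-6, b=-1


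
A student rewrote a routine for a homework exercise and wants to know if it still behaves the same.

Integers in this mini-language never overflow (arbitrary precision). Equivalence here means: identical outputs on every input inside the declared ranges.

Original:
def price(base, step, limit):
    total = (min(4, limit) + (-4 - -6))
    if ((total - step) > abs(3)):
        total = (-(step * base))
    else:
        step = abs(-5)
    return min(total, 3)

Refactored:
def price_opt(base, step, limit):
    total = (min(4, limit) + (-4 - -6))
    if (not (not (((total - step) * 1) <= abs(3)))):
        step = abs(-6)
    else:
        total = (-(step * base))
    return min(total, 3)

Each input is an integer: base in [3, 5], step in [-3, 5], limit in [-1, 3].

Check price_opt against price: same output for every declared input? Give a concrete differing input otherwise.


Although `-5` became `-6`, no input in the stated domain can expose it; all 135 inputs agree.
verdict: equivalent


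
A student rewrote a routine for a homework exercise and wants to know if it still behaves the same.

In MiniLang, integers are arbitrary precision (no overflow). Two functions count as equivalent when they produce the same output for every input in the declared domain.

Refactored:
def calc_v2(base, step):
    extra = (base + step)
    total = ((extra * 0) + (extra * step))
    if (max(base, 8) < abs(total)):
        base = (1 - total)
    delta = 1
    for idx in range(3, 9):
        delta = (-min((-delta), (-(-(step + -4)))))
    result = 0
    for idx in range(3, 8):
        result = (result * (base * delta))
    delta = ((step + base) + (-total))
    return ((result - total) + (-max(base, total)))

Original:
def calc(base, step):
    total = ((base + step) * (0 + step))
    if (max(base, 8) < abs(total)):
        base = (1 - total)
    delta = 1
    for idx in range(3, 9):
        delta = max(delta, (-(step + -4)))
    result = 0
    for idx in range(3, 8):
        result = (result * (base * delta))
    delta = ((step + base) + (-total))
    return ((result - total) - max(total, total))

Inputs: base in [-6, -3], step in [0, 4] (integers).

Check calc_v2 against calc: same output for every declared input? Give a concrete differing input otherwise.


Take base=-6, step=2.
calc: total=-8, then (max(base, 8) < abs(total)) is false, then delta=1, then (idx=3), then delta=2, then (idx=4), then delta=2, then (idx=5), then delta=2, then (idx=6), then delta=2, then (idx=7), then delta=2, then (idx=8), then delta=2, then result=0, then (idx=3), then result=0, then (idx=4), then result=0, then (idx=5), then result=0, then (idx=6), then result=0, then (idx=7), then result=0, then delta=4, then returns 16
calc_v2: extra=-4, then total=-8, then (max(base, 8) < abs(total)) is false, then delta=1, then (idx=3), then delta=2, then (idx=4), then delta=2, then (idx=5), then delta=2, then (idx=6), then delta=2, then (idx=7), then delta=2, then (idx=8), then delta=2, then result=0, then (idx=3), then result=0, then (idx=4), then result=0, then (idx=5), then result=0, then (idx=6), then result=0, then (idx=7), then result=0, then delta=4, then returns 14
16 and 14 differ, so these are not the same function on this domain.
verdict: not equivalent; witness: base=-6, step=2


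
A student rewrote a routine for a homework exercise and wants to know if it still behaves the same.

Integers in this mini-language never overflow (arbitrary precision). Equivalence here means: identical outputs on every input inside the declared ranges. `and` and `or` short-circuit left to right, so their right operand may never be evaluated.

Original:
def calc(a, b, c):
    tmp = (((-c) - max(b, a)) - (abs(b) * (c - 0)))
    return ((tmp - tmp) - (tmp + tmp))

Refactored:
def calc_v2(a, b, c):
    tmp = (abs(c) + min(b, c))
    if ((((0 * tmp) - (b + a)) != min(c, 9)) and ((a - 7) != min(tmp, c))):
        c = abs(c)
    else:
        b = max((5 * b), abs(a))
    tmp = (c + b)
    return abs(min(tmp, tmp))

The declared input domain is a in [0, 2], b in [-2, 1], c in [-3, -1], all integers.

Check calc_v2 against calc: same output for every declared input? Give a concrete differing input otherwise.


These are not equivalent — on a=0, b=-2, c=-3 the outputs split (-18 vs 1).
calc: tmp=9, then returns -18
calc_v2: tmp=0, then ((((0 * tmp) - (b + a)) != min(c, 9)) and ((a - 7) != min(tmp, c))) is true, then c=3, then tmp=1, then returns 1
verdict: not equivalent; witness: a=0, b=-2, c=-3


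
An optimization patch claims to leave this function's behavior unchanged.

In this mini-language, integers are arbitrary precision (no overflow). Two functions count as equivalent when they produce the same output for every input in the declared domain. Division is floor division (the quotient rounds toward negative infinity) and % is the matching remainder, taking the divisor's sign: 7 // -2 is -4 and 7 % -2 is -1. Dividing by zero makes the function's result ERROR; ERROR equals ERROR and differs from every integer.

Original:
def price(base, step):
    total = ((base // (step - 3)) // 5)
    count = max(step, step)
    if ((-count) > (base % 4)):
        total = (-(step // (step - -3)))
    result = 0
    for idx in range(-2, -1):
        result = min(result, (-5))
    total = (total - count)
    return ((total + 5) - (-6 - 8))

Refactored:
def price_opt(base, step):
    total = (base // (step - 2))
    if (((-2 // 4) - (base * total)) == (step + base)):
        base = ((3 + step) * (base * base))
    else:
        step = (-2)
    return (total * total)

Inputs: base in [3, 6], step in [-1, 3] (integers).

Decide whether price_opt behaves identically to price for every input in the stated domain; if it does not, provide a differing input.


base=3, step=-1 yields 19 from price but 1 from price_opt.
verdict: not equivalent; witness: base=3, step=-1


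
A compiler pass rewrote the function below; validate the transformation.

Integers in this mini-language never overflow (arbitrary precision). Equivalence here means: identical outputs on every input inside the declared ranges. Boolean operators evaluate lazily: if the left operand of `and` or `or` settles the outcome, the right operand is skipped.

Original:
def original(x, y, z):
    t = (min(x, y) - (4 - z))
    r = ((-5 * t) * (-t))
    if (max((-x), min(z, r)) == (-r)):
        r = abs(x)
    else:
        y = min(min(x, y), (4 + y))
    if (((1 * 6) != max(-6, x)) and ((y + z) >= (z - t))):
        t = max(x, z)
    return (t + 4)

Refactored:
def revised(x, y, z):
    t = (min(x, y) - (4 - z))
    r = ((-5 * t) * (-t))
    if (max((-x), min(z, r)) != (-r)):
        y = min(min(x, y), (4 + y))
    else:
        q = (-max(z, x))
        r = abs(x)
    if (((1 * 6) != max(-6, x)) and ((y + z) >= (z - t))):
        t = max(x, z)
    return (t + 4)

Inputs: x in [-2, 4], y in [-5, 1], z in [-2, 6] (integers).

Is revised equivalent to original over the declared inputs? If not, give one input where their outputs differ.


Differences: comparison usage differs; and statement counts differ; and local variable names differ; and min/max/abs usage differs — yet all 441 inputs agree.
verdict: equivalent


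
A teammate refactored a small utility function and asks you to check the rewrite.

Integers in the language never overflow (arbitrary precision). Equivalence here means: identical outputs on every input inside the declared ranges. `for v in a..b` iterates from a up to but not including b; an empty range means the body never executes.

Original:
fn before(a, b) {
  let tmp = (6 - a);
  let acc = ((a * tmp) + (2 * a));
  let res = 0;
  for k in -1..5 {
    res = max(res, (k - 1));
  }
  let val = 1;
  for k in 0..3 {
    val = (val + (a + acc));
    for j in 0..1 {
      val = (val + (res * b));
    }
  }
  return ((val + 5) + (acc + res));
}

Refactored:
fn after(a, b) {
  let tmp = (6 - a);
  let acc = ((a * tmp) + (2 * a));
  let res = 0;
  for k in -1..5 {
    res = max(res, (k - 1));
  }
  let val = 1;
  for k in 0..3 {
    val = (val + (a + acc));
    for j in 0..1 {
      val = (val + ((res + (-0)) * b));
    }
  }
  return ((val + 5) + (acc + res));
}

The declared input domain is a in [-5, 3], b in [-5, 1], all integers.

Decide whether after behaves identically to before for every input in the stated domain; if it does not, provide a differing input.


Side by side, the visible changes include: arithmetic usage differs, plus constant usage differs.
Tracing a=1, b=-3: before: tmp = 5; acc = 7; res = 0; [k=-1]; res = 0; [k=0]; res = 0; [k=1]; res = 0; [k=2]; res = 1; [k=3]; res = 2; [k=4]; res = 3; val = 1; [k=0]; val = 9; [j=0]; val = 0; [k=1]; val = 8; [j=0]; val = -1; [k=2]; val = 7; [j=0]; val = -2; return 13 | after: tmp = 5; acc = 7; res = 0; [k=-1]; res = 0; [k=0]; res = 0; [k=1]; res = 0; [k=2]; res = 1; [k=3]; res = 2; [k=4]; res = 3; val = 1; [k=0]; val = 9; [j=0]; val = 0; [k=1]; val = 8; [j=0]; val = -1; [k=2]; val = 7; [j=0]; val = -2; return 13 — matching result 13.
Across all 63 domain points the two functions coincide.
verdict: equivalent


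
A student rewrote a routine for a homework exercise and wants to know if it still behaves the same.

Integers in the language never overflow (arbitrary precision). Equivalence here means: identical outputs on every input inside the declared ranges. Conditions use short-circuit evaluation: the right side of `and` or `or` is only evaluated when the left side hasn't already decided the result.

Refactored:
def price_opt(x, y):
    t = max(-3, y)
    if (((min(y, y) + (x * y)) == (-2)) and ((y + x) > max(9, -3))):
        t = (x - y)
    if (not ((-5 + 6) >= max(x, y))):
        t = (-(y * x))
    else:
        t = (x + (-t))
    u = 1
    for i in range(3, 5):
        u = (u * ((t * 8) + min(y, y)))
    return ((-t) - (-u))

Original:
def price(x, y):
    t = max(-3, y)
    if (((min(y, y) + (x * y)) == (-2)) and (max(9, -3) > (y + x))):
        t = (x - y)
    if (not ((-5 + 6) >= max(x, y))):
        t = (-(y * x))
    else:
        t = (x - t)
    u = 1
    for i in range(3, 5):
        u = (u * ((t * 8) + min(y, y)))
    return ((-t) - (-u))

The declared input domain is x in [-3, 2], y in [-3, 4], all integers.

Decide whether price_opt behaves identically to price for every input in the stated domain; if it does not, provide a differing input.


Evaluate both at x=-3, y=1.
price: t := 1 | (((min(y, y) + (x * y)) == (-2)) and (max(9, -3) > (y + x))): true | t := -4 | (not ((-5 + 6) >= max(x, y))): false | t := 1 | u := 1 | iter i=3: | u := 9 | iter i=4: | u := 81 | result 80
price_opt: t := 1 | (((min(y, y) + (x * y)) == (-2)) and ((y + x) > max(9, -3))): false | (not ((-5 + 6) >= max(x, y))): false | t := -4 | u := 1 | iter i=3: | u := -31 | iter i=4: | u := 961 | result 965
80 and 965 differ, so these are not the same function on this domain.
verdict: not equivalent; witness: x=-3, y=1


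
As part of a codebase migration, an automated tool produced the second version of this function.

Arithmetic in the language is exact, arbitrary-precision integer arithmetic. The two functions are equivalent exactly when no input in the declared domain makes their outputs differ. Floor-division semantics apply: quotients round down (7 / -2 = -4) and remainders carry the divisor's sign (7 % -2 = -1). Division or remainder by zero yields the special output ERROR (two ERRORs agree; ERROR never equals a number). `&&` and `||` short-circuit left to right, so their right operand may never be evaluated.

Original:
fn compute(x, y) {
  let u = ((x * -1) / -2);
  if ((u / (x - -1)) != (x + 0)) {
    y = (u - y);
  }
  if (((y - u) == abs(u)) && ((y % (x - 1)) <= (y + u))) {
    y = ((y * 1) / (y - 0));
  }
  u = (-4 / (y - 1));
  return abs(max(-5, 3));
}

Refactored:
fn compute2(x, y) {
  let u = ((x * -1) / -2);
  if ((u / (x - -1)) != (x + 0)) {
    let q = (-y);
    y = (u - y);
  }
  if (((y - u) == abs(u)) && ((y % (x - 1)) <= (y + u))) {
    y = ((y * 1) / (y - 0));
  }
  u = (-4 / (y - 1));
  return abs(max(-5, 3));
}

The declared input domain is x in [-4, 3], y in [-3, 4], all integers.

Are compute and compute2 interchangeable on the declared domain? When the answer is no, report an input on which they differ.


Behavior is preserved: although local variable names differ, plus statement counts differ, the outputs never diverge.
As a probe, take x=0, y=0: compute runs u := 0 | ((u / (x - -1)) != (x + 0)): false | (((y - u) == abs(u)) && ((y % (x - 1)) <= (y + u))): true | divide-by-zero, output ERROR; compute2 runs u := 0 | ((u / (x - -1)) != (x + 0)): false | (((y - u) == abs(u)) && ((y % (x - 1)) <= (y + u))): true | divide-by-zero, output ERROR; both end at ERROR.
An exhaustive pass over the 64 declared inputs shows identical outputs.
verdict: equivalent


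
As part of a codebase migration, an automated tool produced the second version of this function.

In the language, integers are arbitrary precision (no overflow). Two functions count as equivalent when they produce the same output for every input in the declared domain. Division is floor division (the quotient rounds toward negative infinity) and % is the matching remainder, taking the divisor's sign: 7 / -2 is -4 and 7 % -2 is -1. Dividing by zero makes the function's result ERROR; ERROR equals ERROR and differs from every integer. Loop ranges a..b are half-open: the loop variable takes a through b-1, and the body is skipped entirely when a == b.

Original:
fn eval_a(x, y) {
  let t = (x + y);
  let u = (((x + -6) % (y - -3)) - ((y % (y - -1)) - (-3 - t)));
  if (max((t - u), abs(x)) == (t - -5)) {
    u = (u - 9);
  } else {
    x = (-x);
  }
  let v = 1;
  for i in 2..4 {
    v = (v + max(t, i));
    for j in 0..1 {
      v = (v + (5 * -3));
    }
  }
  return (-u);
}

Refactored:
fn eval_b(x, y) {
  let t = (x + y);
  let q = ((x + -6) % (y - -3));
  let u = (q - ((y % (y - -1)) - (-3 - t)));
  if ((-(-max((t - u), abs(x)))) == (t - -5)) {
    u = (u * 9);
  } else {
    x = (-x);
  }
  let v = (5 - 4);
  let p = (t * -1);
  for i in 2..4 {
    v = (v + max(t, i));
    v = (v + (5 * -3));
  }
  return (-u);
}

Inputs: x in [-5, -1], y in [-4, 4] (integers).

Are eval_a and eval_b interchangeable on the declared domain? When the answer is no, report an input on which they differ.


Not equivalent: x=-4, y=3 separates them (12 vs 27).
eval_a: t=-1, then u=-3, then (max((t - u), abs(x)) == (t - -5)) is true, then u=-12, then v=1, then (i=2), then v=3, then (j=0), then v=-12, then (i=3), then v=-9, then (j=0), then v=-24, then returns 12
eval_b: t=-1, then q=2, then u=-3, then ((-(-max((t - u), abs(x)))) == (t - -5)) is true, then u=-27, then v=1, then p=1, then (i=2), then v=3, then v=-12, then (i=3), then v=-9, then v=-24, then returns 27
verdict: not equivalent; witness: x=-4, y=3


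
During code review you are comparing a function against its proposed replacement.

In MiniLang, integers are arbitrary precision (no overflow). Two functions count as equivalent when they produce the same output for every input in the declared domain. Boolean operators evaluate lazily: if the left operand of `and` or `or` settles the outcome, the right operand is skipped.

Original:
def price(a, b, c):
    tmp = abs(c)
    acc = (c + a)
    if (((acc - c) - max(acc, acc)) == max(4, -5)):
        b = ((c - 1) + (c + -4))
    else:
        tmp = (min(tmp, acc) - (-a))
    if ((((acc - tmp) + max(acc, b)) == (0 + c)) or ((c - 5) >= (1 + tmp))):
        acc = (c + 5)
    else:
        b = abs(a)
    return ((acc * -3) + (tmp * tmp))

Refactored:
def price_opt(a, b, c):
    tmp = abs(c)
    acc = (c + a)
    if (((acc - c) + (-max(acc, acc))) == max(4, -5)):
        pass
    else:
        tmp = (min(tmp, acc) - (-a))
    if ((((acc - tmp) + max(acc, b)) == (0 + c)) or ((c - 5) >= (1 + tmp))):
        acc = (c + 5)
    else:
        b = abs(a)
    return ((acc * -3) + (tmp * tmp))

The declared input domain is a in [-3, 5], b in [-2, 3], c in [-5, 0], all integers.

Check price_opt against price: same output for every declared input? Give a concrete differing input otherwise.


The rewrite breaks on a=1, b=3, c=-4, where the results are 25 and 13.
price: tmp = 4; acc = -3; (((acc - c) - max(acc, acc)) == max(4, -5)) -> true; b = -13; ((((acc - tmp) + max(acc, b)) == (0 + c)) or ((c - 5) >= (1 + tmp))) -> false; b = 1; return 25
price_opt: tmp = 4; acc = -3; (((acc - c) + (-max(acc, acc))) == max(4, -5)) -> true; ((((acc - tmp) + max(acc, b)) == (0 + c)) or ((c - 5) >= (1 + tmp))) -> true; acc = 1; return 13
verdict: not equivalent; witness: a=1, b=3, c=-4


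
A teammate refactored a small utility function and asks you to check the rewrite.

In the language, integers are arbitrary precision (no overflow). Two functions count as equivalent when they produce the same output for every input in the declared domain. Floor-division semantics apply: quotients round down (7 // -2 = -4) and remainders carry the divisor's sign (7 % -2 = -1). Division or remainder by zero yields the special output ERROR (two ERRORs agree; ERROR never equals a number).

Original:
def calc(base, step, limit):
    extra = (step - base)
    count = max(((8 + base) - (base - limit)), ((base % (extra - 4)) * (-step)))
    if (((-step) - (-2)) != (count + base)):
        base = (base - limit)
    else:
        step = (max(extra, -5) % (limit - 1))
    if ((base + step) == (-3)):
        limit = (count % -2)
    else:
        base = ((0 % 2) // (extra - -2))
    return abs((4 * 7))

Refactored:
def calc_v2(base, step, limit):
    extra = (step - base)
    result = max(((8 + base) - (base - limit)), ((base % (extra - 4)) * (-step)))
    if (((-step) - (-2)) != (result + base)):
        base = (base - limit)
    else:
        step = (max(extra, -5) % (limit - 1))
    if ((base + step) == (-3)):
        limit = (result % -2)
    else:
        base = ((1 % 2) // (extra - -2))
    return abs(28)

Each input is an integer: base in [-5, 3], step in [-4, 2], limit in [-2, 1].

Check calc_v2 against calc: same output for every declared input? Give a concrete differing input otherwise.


Equivalent. The suspicious edit (`0` became `1`) never changes the result for any input inside the declared domain.
An exhaustive pass over the 252 declared inputs shows identical outputs.
Tracing base=-4, step=-1, limit=1: calc: extra = 3; count = 9; (((-step) - (-2)) != (count + base)) -> true; base = -5; ((base + step) == (-3)) -> false; base = 0; return 28 | calc_v2: extra = 3; result = 9; (((-step) - (-2)) != (result + base)) -> true; base = -5; ((base + step) == (-3)) -> false; base = 0; return 28 — matching result 28.
verdict: equivalent


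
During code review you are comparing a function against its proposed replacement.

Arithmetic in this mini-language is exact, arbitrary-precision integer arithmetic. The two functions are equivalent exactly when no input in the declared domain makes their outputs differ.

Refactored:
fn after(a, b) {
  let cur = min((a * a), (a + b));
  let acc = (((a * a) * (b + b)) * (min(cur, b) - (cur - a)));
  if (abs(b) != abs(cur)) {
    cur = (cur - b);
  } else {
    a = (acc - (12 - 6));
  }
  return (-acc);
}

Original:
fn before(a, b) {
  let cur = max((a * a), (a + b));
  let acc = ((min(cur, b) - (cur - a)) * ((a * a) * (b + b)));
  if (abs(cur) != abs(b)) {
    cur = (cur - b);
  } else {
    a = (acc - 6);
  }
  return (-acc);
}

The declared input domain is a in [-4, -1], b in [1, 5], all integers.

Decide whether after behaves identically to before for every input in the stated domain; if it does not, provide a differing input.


Not equivalent: a=-4, b=1 separates them (608 vs 128).
before: cur := 16 | acc := -608 | (abs(cur) != abs(b)): true | cur := 15 | result 608
after: cur := -3 | acc := -128 | (abs(b) != abs(cur)): true | cur := -4 | result 128
verdict: not equivalent; witness: a=-4, b=1


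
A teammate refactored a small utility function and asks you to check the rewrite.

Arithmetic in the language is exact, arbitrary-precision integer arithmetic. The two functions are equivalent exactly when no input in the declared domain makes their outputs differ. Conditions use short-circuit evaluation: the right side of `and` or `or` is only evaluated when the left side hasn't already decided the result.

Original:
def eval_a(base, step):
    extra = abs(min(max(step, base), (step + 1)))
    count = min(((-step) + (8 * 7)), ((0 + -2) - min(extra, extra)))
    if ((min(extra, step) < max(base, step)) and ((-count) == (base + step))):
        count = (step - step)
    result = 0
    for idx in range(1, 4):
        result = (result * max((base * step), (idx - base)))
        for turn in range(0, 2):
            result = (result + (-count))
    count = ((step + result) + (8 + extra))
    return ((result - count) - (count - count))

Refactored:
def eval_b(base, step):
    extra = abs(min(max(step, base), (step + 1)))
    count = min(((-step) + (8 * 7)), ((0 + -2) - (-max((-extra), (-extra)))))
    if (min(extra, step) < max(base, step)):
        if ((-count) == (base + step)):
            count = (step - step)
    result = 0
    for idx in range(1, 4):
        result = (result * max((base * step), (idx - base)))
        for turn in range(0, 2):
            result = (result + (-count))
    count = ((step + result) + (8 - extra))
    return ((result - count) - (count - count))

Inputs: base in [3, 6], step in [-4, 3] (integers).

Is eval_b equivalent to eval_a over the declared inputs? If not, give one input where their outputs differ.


Take base=3, step=-4.
eval_a: extra := 3 | count := -5 | ((min(extra, step) < max(base, step)) and ((-count) == (base + step))): false | result := 0 | iter idx=1: | result := 0 | iter turn=0: | result := 5 | iter turn=1: | result := 10 | iter idx=2: | result := -10 | iter turn=0: | result := -5 | iter turn=1: | result := 0 | iter idx=3: | result := 0 | iter turn=0: | result := 5 | iter turn=1: | result := 10 | count := 17 | result -7
eval_b: extra := 3 | count := -5 | (min(extra, step) < max(base, step)): true | ((-count) == (base + step)): false | result := 0 | iter idx=1: | result := 0 | iter turn=0: | result := 5 | iter turn=1: | result := 10 | iter idx=2: | result := -10 | iter turn=0: | result := -5 | iter turn=1: | result := 0 | iter idx=3: | result := 0 | iter turn=0: | result := 5 | iter turn=1: | result := 10 | count := 11 | result -1
-7 vs -1 — the two versions disagree here.
verdict: not equivalent; witness: base=3, step=-4


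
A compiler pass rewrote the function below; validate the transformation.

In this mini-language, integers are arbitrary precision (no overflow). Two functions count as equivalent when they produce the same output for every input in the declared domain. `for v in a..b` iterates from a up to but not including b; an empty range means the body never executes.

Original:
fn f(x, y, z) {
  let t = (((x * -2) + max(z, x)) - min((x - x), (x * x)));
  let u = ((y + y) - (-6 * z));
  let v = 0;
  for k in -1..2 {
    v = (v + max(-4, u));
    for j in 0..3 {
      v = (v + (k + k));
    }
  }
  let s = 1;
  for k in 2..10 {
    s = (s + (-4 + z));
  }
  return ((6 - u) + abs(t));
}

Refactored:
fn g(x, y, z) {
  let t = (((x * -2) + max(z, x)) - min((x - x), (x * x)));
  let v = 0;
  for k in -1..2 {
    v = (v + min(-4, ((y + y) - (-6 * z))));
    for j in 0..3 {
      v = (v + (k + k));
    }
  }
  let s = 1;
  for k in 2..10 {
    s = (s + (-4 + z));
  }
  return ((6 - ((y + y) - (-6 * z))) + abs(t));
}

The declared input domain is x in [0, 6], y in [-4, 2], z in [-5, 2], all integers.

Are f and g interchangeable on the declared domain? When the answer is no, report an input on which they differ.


Equivalent. Whatever the rewrite altered, no input in the stated domain can expose a difference.
Sweeping the whole domain (392 inputs) finds no disagreement.
As a probe, take x=1, y=0, z=0: f runs t := -1 | u := 0 | v := 0 | iter k=-1: | v := 0 | iter j=0: | v := -2 | iter j=1: | v := -4 | iter j=2: | v := -6 | iter k=0: | v := -6 | iter j=0: | v := -6 | iter j=1: | v := -6 | iter j=2: | v := -6 | iter k=1: | v := -6 | iter j=0: | v := -4 | iter j=1: | v := -2 | iter j=2: | v := 0 | s := 1 | iter k=2: | s := -3 | iter k=3: | s := -7 | iter k=4: | s := -11 | iter k=5: | s := -15 | iter k=6: | s := -19 | iter k=7: | s := -23 | iter k=8: | s := -27 | iter k=9: | s := -31 | result 7; g runs t := -1 | v := 0 | iter k=-1: | v := -4 | iter j=0: | v := -6 | iter j=1: | v := -8 | iter j=2: | v := -10 | iter k=0: | v := -14 | iter j=0: | v := -14 | iter j=1: | v := -14 | iter j=2: | v := -14 | iter k=1: | v := -18 | iter j=0: | v := -16 | iter j=1: | v := -14 | iter j=2: | v := -12 | s := 1 | iter k=2: | s := -3 | iter k=3: | s := -7 | iter k=4: | s := -11 | iter k=5: | s := -15 | iter k=6: | s := -19 | iter k=7: | s := -23 | iter k=8: | s := -27 | iter k=9: | s := -31 | result 7; both end at 7.
verdict: equivalent


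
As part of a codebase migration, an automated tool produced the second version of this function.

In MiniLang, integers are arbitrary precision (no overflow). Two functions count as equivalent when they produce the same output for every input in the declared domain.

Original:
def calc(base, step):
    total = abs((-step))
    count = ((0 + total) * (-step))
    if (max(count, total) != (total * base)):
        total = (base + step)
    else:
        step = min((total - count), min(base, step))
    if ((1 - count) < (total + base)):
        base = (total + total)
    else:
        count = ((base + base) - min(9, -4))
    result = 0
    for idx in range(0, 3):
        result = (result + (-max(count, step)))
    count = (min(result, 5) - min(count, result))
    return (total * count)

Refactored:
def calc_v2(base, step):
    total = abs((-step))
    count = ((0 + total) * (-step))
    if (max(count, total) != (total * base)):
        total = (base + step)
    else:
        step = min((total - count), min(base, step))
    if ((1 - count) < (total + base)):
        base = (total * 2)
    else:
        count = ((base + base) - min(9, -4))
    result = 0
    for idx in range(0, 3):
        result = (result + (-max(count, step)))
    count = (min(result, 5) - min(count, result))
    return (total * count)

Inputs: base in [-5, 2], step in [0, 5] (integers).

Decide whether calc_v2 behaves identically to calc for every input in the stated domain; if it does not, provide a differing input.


The two are interchangeable: arithmetic usage differs, plus constant usage differs, and every declared input agrees.
Spot check at base=-1, step=5 — calc: total=5, then count=-25, then (max(count, total) != (total * base)) is true, then total=4, then ((1 - count) < (total + base)) is false, then count=2, then result=0, then (idx=0), then result=-5, then (idx=1), then result=-10, then (idx=2), then result=-15, then count=0, then returns 0. calc_v2: total=5, then count=-25, then (max(count, total) != (total * base)) is true, then total=4, then ((1 - count) < (total + base)) is false, then count=2, then result=0, then (idx=0), then result=-5, then (idx=1), then result=-10, then (idx=2), then result=-15, then count=0, then returns 0. Both give 0.
Every one of the 48 inputs gives matching results.
verdict: equivalent


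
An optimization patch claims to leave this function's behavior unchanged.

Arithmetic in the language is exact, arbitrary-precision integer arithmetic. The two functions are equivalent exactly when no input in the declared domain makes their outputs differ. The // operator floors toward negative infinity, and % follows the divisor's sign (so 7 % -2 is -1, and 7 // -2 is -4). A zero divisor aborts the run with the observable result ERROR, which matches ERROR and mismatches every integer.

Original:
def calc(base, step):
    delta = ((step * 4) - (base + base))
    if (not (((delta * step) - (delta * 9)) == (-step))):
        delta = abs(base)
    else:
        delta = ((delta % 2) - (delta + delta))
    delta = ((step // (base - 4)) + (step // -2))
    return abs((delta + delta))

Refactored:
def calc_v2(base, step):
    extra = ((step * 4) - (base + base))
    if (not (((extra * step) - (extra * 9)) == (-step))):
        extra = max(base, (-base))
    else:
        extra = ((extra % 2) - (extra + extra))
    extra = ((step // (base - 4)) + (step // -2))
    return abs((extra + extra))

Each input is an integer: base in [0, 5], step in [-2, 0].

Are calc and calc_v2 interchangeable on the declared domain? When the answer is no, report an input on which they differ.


Reading the diff, among the changes: min/max/abs usage differs; also local variable names differ.
One worked example (base=5, step=0) — calc: delta = -10; (not (((delta * step) - (delta * 9)) == (-step))) -> true; delta = 5; delta = 0; return 0; calc_v2: extra = -10; (not (((extra * step) - (extra * 9)) == (-step))) -> true; extra = 5; extra = 0; return 0; agreement on 0.
Across all 18 domain points the two functions coincide.
verdict: equivalent


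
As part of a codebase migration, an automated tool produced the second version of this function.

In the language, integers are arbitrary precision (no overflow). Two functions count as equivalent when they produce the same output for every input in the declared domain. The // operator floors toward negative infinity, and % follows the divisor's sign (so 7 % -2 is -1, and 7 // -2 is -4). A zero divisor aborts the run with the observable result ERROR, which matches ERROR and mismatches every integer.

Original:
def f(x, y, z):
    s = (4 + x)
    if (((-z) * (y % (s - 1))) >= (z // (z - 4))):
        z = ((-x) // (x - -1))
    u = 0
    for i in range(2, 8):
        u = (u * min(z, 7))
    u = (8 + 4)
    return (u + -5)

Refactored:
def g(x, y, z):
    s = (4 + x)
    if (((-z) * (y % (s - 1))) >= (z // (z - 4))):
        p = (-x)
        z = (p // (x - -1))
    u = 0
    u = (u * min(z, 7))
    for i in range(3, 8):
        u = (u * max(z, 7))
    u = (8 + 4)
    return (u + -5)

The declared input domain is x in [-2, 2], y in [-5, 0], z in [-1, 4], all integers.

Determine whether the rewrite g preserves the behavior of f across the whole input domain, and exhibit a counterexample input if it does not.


The one real change (`min(z, 7)` became `max(z, 7)`) has no effect anywhere in the declared ranges.
Tracing x=1, y=-4, z=2: f: s becomes 5; next (((-z) * (y % (s - 1))) >= (z // (z - 4))) evaluates to true; next z becomes -1; next u becomes 0; next at i=2:; next u becomes 0; next at i=3:; next u becomes 0; next at i=4:; next u becomes 0; next at i=5:; next u becomes 0; next at i=6:; next u becomes 0; next at i=7:; next u becomes 0; next u becomes 12; next final value 7 | g: s becomes 5; next (((-z) * (y % (s - 1))) >= (z // (z - 4))) evaluates to true; next p becomes -1; next z becomes -1; next u becomes 0; next u becomes 0; next at i=3:; next u becomes 0; next at i=4:; next u becomes 0; next at i=5:; next u becomes 0; next at i=6:; next u becomes 0; next at i=7:; next u becomes 0; next u becomes 12; next final value 7 — matching result 7.
Every one of the 180 inputs gives matching results.
verdict: equivalent


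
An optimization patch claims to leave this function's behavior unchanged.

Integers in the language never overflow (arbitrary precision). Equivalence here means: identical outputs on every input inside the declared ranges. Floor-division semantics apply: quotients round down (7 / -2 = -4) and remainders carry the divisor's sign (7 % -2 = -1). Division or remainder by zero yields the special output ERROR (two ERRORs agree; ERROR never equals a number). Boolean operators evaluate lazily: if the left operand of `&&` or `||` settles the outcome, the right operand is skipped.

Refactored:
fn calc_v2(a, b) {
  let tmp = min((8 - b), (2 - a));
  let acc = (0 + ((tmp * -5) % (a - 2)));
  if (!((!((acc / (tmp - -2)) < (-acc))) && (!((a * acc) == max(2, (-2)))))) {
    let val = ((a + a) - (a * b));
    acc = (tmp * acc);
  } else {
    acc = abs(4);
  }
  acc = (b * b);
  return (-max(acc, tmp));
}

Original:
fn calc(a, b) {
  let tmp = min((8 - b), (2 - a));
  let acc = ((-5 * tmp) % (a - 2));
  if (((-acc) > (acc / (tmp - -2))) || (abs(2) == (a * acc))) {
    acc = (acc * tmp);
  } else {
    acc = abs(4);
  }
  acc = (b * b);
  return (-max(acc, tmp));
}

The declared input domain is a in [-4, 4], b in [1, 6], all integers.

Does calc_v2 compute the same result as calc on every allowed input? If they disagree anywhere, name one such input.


The two versions differ — the changes include arithmetic usage differs; and constant usage differs; and local variable names differ; and min/max/abs usage differs; and boolean connective usage differs; and statement counts differ; and comparison usage differs.
As a probe, take a=2, b=1: calc runs tmp becomes 0; next hits division by zero so the output is ERROR; calc_v2 runs tmp becomes 0; next hits division by zero so the output is ERROR; both end at ERROR.
Sweeping the whole domain (54 inputs) finds no disagreement.
verdict: equivalent


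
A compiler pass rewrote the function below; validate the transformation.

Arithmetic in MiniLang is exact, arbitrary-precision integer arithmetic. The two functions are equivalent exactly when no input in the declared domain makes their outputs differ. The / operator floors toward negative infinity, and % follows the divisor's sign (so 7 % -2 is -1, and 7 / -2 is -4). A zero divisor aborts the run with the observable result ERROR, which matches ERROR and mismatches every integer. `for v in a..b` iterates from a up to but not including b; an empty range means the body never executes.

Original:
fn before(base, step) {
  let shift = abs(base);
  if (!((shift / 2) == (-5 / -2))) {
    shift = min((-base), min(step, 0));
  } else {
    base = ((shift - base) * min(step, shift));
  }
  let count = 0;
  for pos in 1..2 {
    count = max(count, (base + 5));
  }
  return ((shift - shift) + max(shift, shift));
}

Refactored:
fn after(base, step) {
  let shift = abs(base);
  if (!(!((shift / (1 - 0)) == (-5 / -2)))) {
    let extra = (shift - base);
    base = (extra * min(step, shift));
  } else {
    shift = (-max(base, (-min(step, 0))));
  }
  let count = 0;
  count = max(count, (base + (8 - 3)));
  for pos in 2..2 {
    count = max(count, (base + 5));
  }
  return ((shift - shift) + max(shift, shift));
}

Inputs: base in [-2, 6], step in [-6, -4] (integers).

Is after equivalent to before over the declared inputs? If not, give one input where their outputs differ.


Not equivalent: base=-2, step=-6 separates them (-6 vs 2).
before: shift = 2; (!((shift / 2) == (-5 / -2))) -> true; shift = -6; count = 0; [pos=1]; count = 3; return -6
after: shift = 2; (!(!((shift / (1 - 0)) == (-5 / -2)))) -> true; extra = 4; base = -24; count = 0; count = 0; the pos loop: no iterations; return 2
verdict: not equivalent; witness: base=-2, step=-6


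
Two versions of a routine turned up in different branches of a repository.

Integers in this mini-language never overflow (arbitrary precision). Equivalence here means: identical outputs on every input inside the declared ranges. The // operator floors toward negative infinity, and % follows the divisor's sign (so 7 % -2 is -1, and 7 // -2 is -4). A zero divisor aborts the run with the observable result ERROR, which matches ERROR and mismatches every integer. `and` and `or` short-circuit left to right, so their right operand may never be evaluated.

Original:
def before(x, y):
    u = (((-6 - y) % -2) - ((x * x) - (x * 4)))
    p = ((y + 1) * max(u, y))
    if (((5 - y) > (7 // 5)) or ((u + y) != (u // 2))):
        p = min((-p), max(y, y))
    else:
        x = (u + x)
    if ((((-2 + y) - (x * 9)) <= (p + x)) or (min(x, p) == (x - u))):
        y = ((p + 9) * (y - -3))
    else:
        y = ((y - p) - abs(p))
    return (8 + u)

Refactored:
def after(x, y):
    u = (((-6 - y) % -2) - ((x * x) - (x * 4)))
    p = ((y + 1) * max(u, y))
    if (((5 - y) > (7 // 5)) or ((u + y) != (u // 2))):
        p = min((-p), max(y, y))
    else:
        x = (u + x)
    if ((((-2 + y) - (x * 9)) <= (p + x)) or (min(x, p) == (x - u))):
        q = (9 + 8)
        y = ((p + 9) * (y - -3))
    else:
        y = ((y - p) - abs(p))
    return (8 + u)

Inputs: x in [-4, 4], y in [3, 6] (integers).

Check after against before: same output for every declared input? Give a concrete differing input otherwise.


The two are interchangeable: statement counts differ, plus local variable names differ, plus constant usage differs, plus arithmetic usage differs, and every declared input agrees.
One worked example (x=3, y=3) — before: u := 2 | p := 12 | (((5 - y) > (7 // 5)) or ((u + y) != (u // 2))): true | p := -12 | ((((-2 + y) - (x * 9)) <= (p + x)) or (min(x, p) == (x - u))): true | y := -18 | result 10; after: u := 2 | p := 12 | (((5 - y) > (7 // 5)) or ((u + y) != (u // 2))): true | p := -12 | ((((-2 + y) - (x * 9)) <= (p + x)) or (min(x, p) == (x - u))): true | q := 17 | y := -18 | result 10; agreement on 10.
Every one of the 36 inputs gives matching results.
verdict: equivalent


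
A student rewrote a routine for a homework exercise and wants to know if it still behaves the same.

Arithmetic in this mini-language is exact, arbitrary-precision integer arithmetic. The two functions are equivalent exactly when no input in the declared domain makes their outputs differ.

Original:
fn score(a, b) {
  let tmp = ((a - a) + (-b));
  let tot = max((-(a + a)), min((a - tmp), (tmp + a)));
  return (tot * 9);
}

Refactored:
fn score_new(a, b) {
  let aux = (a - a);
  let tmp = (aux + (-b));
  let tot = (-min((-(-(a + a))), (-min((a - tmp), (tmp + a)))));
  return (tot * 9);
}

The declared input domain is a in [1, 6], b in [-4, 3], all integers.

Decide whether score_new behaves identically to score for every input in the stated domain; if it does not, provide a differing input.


Reading the diff, among the changes: statement counts differ, and min/max/abs usage differs, and local variable names differ.
As a probe, take a=4, b=2: score runs tmp = -2; tot = 2; return 18; score_new runs aux = 0; tmp = -2; tot = 2; return 18; both end at 18.
Sweeping the whole domain (48 inputs) finds no disagreement.
verdict: equivalent


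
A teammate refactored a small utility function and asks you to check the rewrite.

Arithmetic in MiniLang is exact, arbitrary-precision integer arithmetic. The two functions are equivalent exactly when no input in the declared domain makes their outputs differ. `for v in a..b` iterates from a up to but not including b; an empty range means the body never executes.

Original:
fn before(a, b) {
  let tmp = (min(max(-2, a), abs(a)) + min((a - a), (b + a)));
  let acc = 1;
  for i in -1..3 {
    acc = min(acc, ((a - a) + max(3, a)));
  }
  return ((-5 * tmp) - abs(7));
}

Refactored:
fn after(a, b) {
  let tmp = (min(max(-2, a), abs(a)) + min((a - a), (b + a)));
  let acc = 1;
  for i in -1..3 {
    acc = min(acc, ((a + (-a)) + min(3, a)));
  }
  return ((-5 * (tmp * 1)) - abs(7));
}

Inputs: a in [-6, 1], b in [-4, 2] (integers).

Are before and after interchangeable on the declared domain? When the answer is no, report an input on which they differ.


Equivalent. The suspicious edit (`max(3, a)` became `min(3, a)`) never changes the result for any input inside the declared domain.
Every one of the 56 inputs gives matching results.
As a probe, take a=-3, b=2: before runs tmp := -3 | acc := 1 | iter i=-1: | acc := 1 | iter i=0: | acc := 1 | iter i=1: | acc := 1 | iter i=2: | acc := 1 | result 8; after runs tmp := -3 | acc := 1 | iter i=-1: | acc := -3 | iter i=0: | acc := -3 | iter i=1: | acc := -3 | iter i=2: | acc := -3 | result 8; both end at 8.
verdict: equivalent
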